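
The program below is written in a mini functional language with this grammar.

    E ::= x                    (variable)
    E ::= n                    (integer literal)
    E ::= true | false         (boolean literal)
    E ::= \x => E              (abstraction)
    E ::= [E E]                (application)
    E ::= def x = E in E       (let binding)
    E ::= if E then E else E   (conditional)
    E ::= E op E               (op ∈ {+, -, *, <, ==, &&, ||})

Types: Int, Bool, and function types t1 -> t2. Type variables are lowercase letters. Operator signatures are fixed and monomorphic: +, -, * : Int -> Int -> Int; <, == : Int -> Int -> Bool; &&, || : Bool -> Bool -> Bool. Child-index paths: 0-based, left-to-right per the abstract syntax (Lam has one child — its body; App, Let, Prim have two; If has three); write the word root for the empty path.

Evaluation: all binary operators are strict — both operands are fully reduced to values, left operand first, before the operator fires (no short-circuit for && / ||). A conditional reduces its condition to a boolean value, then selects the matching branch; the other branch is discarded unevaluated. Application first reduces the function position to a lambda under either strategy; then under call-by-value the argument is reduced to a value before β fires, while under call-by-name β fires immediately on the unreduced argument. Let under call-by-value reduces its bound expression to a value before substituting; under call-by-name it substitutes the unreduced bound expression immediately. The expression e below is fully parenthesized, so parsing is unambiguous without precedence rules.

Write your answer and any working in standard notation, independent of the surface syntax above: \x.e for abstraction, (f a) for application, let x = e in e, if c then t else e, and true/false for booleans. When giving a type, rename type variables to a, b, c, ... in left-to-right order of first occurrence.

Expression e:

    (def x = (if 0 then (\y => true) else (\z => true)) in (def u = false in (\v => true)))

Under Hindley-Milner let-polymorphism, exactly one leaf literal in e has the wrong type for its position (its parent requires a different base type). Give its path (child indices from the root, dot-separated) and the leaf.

Answer: 0.0 : 0

Working:
  unify Int ~ Bool
  FAIL: mismatch Int ~ Bool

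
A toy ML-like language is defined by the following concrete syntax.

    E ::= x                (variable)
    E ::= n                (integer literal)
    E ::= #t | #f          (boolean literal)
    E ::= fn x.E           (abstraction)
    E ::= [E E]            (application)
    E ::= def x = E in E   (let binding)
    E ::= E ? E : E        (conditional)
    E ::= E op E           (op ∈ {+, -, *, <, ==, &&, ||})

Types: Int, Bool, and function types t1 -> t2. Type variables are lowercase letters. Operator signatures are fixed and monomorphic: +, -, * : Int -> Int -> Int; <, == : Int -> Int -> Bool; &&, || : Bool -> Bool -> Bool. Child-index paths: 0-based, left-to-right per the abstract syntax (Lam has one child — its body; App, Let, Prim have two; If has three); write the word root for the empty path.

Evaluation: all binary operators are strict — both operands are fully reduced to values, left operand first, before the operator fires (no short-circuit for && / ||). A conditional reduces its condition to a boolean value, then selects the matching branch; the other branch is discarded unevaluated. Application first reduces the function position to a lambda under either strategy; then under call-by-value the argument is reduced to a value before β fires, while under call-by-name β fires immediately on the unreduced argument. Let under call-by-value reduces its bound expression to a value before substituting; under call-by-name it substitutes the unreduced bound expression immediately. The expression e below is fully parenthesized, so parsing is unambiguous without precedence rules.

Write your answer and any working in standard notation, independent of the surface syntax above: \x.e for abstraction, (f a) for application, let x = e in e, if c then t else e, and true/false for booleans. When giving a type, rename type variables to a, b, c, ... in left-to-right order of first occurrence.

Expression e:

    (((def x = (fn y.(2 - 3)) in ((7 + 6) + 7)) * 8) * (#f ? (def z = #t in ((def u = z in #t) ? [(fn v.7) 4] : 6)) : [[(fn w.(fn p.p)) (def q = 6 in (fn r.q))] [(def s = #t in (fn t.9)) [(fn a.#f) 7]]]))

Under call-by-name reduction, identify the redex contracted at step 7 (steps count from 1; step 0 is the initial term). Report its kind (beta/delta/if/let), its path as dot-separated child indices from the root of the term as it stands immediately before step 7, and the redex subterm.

Working:
step 0: (((let x = (\y.(2 - 3)) in ((7 + 6) + 7)) * 8) * (if false then (let z = true in (if (let u = z in true) then ((\v.7) 4) else 6)) else (((\w.(\p.p)) (let q = 6 in (\r.q))) ((let s = true in (\t.9)) ((\a.false) 7)))))
step 1: [let@0.0] ((((7 + 6) + 7) * 8) * (if false then (let z = true in (if (let u = z in true) then ((\v.7) 4) else 6)) else (((\w.(\p.p)) (let q = 6 in (\r.q))) ((let s = true in (\t.9)) ((\a.false) 7)))))
step 2: [delta@0.0.0] (((13 + 7) * 8) * (if false then (let z = true in (if (let u = z in true) then ((\v.7) 4) else 6)) else (((\w.(\p.p)) (let q = 6 in (\r.q))) ((let s = true in (\t.9)) ((\a.false) 7)))))
step 3: [delta@0.0] ((20 * 8) * (if false then (let z = true in (if (let u = z in true) then ((\v.7) 4) else 6)) else (((\w.(\p.p)) (let q = 6 in (\r.q))) ((let s = true in (\t.9)) ((\a.false) 7)))))
step 4: [delta@0] (160 * (if false then (let z = true in (if (let u = z in true) then ((\v.7) 4) else 6)) else (((\w.(\p.p)) (let q = 6 in (\r.q))) ((let s = true in (\t.9)) ((\a.false) 7)))))
step 5: [if@1] (160 * (((\w.(\p.p)) (let q = 6 in (\r.q))) ((let s = true in (\t.9)) ((\a.false) 7))))
step 6: [beta@1.0] (160 * ((\p.p) ((let s = true in (\t.9)) ((\a.false) 7))))
step 7: [beta@1] (160 * ((let s = true in (\t.9)) ((\a.false) 7)))

Answer: beta at 1 : ((\p.p) ((let s = true in (\t.9)) ((\a.false) 7)))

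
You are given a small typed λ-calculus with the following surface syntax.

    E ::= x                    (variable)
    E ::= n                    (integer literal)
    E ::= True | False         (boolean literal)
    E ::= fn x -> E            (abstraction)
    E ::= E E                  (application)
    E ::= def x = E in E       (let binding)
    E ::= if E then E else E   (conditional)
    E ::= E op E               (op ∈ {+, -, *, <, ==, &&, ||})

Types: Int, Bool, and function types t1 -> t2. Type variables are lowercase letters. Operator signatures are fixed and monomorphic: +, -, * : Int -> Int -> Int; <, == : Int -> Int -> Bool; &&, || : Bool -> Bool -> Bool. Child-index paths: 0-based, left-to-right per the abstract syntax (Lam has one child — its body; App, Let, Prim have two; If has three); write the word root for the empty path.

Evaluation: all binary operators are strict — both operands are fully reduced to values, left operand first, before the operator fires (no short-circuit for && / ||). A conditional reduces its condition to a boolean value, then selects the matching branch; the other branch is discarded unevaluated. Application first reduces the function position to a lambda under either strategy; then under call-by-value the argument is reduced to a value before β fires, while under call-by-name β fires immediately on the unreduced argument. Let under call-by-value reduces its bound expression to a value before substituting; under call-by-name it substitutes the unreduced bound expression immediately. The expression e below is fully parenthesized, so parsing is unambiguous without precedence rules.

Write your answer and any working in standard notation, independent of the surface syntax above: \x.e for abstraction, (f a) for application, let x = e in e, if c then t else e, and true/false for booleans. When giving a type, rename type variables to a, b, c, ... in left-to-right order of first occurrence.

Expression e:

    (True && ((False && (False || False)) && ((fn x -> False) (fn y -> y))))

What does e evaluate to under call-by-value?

Answer: false

Trace:
step 0: (true && ((false && (false || false)) && ((\x.false) (\y.y))))
step 1: [delta@1.0.1] (true && ((false && false) && ((\x.false) (\y.y))))
step 2: [delta@1.0] (true && (false && ((\x.false) (\y.y))))
step 3: [beta@1.1] (true && (false && false))
step 4: [delta@1] (true && false)
step 5: [delta@root] false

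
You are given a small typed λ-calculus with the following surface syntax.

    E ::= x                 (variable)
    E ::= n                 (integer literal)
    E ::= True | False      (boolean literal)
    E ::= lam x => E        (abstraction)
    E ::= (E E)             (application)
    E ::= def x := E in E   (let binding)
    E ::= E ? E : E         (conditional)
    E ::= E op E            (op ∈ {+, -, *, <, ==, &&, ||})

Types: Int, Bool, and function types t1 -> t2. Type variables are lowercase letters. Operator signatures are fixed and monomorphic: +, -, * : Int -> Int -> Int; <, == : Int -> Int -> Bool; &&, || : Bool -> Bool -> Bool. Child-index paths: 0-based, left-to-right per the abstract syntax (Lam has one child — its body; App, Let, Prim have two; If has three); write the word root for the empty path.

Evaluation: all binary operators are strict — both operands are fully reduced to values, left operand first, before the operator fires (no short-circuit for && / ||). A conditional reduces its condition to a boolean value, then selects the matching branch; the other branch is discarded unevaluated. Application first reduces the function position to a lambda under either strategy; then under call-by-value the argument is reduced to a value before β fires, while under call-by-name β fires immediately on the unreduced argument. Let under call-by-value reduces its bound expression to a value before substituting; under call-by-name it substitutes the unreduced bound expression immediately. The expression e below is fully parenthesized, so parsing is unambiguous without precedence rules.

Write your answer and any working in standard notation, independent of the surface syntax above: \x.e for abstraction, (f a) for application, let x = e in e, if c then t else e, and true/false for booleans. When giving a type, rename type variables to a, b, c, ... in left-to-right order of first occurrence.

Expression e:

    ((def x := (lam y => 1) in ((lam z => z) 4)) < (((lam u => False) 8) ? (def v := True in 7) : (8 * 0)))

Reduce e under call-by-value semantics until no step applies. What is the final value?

Working:
step 0: ((let x = (\y.1) in ((\z.z) 4)) < (if ((\u.false) 8) then (let v = true in 7) else (8 * 0)))
step 1: [let@0] (((\z.z) 4) < (if ((\u.false) 8) then (let v = true in 7) else (8 * 0)))
step 2: [beta@0] (4 < (if ((\u.false) 8) then (let v = true in 7) else (8 * 0)))
step 3: [beta@1.0] (4 < (if false then (let v = true in 7) else (8 * 0)))
step 4: [if@1] (4 < (8 * 0))
step 5: [delta@1] (4 < 0)
step 6: [delta@root] false

Answer: false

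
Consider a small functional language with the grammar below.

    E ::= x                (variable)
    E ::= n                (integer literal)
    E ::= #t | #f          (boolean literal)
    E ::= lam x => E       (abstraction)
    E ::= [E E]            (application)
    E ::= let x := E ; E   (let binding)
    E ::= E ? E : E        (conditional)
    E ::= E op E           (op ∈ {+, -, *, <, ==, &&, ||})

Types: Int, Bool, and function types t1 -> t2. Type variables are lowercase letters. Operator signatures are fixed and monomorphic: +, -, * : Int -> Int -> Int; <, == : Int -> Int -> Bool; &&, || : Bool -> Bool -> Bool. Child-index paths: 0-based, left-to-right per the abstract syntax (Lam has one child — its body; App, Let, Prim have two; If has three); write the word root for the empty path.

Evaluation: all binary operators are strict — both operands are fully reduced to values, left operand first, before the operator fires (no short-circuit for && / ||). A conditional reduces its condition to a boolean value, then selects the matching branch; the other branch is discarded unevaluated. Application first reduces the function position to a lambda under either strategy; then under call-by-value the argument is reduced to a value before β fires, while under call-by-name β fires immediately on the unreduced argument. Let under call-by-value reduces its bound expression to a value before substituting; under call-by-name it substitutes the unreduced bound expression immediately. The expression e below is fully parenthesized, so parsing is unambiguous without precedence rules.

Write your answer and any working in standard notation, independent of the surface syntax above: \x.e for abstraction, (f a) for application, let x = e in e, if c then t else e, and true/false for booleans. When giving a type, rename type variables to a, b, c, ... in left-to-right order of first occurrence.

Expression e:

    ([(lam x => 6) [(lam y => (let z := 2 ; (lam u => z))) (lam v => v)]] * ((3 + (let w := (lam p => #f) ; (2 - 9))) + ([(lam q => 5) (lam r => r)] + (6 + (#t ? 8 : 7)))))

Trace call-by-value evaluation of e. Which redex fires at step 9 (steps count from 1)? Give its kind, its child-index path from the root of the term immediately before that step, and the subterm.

Working:
step 0: (((\x.6) ((\y.(let z = 2 in (\u.z))) (\v.v))) * ((3 + (let w = (\p.false) in (2 - 9))) + (((\q.5) (\r.r)) + (6 + (if true then 8 else 7)))))
step 1: [beta@0.1] (((\x.6) (let z = 2 in (\u.z))) * ((3 + (let w = (\p.false) in (2 - 9))) + (((\q.5) (\r.r)) + (6 + (if true then 8 else 7)))))
step 2: [let@0.1] (((\x.6) (\u.2)) * ((3 + (let w = (\p.false) in (2 - 9))) + (((\q.5) (\r.r)) + (6 + (if true then 8 else 7)))))
step 3: [beta@0] (6 * ((3 + (let w = (\p.false) in (2 - 9))) + (((\q.5) (\r.r)) + (6 + (if true then 8 else 7)))))
step 4: [let@1.0.1] (6 * ((3 + (2 - 9)) + (((\q.5) (\r.r)) + (6 + (if true then 8 else 7)))))
step 5: [delta@1.0.1] (6 * ((3 + -7) + (((\q.5) (\r.r)) + (6 + (if true then 8 else 7)))))
step 6: [delta@1.0] (6 * (-4 + (((\q.5) (\r.r)) + (6 + (if true then 8 else 7)))))
step 7: [beta@1.1.0] (6 * (-4 + (5 + (6 + (if true then 8 else 7)))))
step 8: [if@1.1.1.1] (6 * (-4 + (5 + (6 + 8))))
step 9: [delta@1.1.1] (6 * (-4 + (5 + 14)))

Answer: delta at 1.1.1 : (6 + 8)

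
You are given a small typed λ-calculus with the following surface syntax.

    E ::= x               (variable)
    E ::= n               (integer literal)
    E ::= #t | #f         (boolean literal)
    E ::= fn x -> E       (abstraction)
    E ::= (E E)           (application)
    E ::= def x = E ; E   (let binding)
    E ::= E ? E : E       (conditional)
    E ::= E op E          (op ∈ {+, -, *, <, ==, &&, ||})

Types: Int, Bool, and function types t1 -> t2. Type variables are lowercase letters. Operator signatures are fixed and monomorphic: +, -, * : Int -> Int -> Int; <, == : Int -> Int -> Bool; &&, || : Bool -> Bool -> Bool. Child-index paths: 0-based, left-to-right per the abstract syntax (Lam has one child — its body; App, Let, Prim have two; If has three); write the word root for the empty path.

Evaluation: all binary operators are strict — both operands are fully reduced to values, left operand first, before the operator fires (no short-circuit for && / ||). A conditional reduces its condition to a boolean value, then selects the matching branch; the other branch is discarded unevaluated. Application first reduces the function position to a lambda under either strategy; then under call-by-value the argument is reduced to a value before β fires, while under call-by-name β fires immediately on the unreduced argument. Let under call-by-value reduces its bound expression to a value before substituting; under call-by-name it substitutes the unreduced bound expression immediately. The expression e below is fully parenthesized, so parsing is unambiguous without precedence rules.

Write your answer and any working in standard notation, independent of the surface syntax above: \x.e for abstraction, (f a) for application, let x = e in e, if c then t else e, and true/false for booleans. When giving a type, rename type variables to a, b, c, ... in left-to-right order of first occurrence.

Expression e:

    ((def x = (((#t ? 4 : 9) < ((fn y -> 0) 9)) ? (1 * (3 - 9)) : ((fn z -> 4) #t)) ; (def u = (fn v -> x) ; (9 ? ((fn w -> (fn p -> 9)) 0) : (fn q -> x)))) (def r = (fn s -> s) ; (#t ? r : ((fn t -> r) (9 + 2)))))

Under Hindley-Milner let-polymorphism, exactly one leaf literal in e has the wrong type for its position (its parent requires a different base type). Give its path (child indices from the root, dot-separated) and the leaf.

Answer: 0.1.1.0 : 9

Trace:
  unify Bool ~ Bool
  unify Int ~ Int
  unify Int ~ Int
\y._ : a -> Int
  unify a -> Int ~ Int -> b
  unify a ~ Int
  unify Int ~ b
_ _ : Int
  unify Int ~ Int
  unify Bool ~ Bool
  unify Int ~ Int
  unify Int ~ Int
  unify Int ~ Int
  unify Int ~ Int
\z._ : c -> Int
  unify c -> Int ~ Bool -> d
  unify c ~ Bool
  unify Int ~ d
_ _ : Int
  unify Int ~ Int
let x : Int
x : Int
\v._ : e -> Int
let u : forall. e -> Int
  unify Int ~ Bool
  FAIL: mismatch Int ~ Bool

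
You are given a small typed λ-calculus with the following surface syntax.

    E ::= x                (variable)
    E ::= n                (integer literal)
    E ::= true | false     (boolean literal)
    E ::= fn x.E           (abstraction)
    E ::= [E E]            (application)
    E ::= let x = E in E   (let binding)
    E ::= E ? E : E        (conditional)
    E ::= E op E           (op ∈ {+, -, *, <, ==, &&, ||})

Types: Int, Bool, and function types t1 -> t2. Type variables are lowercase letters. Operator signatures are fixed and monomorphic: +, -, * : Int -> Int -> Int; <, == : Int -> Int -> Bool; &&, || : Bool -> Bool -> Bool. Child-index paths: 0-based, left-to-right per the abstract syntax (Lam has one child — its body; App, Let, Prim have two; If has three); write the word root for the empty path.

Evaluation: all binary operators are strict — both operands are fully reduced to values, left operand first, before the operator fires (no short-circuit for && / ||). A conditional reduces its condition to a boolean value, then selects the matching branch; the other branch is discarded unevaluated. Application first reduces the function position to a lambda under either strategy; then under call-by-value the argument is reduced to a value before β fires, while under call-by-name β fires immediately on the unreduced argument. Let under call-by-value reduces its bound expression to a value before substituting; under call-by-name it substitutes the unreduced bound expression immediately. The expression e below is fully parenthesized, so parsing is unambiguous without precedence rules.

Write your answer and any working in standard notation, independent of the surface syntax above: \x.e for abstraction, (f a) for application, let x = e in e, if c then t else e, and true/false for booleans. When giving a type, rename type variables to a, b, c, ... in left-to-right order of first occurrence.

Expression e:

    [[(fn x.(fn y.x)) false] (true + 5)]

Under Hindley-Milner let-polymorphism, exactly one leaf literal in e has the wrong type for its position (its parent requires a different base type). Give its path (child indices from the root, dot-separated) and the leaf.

Derivation:
x : a
\y._ : b -> a
\x._ : a -> b -> a
  unify a -> b -> a ~ Bool -> c
  unify a ~ Bool
  unify b -> Bool ~ c
_ _ : b -> Bool
  unify Bool ~ Int
  FAIL: mismatch Bool ~ Int

Answer: 1.0 : true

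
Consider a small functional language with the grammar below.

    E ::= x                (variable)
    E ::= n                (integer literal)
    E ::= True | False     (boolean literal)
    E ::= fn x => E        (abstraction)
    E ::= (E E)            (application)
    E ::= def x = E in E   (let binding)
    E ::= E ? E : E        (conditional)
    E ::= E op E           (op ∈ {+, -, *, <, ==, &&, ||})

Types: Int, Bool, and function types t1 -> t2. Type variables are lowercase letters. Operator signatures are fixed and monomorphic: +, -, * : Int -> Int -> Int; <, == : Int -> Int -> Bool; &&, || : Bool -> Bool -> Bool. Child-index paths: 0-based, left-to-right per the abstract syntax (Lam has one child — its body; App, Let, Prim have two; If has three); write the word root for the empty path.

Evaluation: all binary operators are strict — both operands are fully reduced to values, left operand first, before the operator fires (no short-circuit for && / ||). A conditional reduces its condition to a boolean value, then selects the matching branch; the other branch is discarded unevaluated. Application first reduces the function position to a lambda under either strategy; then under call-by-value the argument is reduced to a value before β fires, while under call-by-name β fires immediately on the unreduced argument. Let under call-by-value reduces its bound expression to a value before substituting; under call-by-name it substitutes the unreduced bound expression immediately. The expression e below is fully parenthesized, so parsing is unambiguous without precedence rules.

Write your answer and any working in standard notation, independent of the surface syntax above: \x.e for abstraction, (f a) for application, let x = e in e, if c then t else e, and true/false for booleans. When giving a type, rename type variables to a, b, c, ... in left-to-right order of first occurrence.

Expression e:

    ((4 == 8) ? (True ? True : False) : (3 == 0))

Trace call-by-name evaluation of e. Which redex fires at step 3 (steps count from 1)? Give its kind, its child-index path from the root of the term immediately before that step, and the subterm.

Answer: delta at root : (3 == 0)

Derivation:
step 0: (if (4 == 8) then (if true then true else false) else (3 == 0))
step 1: [delta@0] (if false then (if true then true else false) else (3 == 0))
step 2: [if@root] (3 == 0)
step 3: [delta@root] false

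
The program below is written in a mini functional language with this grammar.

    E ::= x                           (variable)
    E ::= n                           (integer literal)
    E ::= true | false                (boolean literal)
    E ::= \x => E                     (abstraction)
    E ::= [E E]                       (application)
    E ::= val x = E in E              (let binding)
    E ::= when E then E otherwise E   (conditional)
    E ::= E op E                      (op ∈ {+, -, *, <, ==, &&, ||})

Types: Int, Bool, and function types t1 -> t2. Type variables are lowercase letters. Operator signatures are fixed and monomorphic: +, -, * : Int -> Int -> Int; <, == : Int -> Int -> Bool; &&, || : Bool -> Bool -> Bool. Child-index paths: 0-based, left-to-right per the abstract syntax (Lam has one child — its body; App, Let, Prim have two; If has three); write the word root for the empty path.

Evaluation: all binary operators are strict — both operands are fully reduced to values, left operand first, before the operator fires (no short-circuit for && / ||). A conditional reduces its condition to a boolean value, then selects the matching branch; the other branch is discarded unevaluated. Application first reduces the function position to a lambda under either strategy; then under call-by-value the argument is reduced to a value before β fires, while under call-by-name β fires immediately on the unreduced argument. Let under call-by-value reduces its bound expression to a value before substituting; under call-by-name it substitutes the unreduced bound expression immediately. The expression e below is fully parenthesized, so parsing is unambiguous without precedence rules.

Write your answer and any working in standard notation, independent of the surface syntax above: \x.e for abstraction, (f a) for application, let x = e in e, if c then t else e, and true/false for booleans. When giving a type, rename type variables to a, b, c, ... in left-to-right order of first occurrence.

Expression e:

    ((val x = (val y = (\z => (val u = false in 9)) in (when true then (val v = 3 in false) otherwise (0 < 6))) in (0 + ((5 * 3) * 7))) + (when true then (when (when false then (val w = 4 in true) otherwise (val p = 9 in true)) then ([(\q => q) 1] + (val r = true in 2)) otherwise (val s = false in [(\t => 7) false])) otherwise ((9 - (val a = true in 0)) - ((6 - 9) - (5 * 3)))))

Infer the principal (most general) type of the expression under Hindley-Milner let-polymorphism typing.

Answer: Int

Derivation:
let u : Bool
\z._ : a -> Int
let y : forall. a -> Int
  unify Bool ~ Bool
let v : Int
  unify Int ~ Int
  unify Int ~ Int
  unify Bool ~ Bool
let x : Bool
  unify Int ~ Int
  unify Int ~ Int
  unify Int ~ Int
  unify Int ~ Int
  unify Int ~ Int
  unify Int ~ Int
  unify Int ~ Int
  unify Bool ~ Bool
  unify Bool ~ Bool
let w : Int
let p : Int
  unify Bool ~ Bool
  unify Bool ~ Bool
q : b
\q._ : b -> b
  unify b -> b ~ Int -> c
  unify b ~ Int
  unify Int ~ c
_ _ : Int
  unify Int ~ Int
let r : Bool
  unify Int ~ Int
let s : Bool
\t._ : d -> Int
  unify d -> Int ~ Bool -> e
  unify d ~ Bool
  unify Int ~ e
_ _ : Int
  unify Int ~ Int
  unify Int ~ Int
let a : Bool
  unify Int ~ Int
  unify Int ~ Int
  unify Int ~ Int
  unify Int ~ Int
  unify Int ~ Int
  unify Int ~ Int
  unify Int ~ Int
  unify Int ~ Int
  unify Int ~ Int
  unify Int ~ Int
  unify Int ~ Int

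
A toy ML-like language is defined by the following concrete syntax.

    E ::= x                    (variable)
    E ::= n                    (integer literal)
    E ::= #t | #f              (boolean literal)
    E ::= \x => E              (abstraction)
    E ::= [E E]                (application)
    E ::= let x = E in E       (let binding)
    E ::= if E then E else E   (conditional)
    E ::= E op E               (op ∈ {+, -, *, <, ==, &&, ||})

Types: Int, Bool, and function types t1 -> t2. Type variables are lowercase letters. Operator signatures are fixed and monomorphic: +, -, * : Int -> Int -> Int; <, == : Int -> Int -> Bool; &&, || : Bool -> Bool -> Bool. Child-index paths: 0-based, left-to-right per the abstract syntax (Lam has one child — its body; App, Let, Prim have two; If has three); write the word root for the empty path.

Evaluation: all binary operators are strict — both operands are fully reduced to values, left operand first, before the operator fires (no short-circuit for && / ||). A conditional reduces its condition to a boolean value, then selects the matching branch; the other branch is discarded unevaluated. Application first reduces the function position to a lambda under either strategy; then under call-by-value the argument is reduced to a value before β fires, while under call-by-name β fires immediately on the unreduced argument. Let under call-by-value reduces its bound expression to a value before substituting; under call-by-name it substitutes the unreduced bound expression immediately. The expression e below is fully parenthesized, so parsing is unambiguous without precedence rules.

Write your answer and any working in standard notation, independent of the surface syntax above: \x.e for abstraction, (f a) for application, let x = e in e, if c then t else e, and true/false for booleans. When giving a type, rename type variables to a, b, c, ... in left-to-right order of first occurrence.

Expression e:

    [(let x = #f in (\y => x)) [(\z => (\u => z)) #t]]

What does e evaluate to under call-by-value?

Answer: false

Trace:
step 0: ((let x = false in (\y.x)) ((\z.(\u.z)) true))
step 1: [let@0] ((\y.false) ((\z.(\u.z)) true))
step 2: [beta@1] ((\y.false) (\u.true))
step 3: [beta@root] false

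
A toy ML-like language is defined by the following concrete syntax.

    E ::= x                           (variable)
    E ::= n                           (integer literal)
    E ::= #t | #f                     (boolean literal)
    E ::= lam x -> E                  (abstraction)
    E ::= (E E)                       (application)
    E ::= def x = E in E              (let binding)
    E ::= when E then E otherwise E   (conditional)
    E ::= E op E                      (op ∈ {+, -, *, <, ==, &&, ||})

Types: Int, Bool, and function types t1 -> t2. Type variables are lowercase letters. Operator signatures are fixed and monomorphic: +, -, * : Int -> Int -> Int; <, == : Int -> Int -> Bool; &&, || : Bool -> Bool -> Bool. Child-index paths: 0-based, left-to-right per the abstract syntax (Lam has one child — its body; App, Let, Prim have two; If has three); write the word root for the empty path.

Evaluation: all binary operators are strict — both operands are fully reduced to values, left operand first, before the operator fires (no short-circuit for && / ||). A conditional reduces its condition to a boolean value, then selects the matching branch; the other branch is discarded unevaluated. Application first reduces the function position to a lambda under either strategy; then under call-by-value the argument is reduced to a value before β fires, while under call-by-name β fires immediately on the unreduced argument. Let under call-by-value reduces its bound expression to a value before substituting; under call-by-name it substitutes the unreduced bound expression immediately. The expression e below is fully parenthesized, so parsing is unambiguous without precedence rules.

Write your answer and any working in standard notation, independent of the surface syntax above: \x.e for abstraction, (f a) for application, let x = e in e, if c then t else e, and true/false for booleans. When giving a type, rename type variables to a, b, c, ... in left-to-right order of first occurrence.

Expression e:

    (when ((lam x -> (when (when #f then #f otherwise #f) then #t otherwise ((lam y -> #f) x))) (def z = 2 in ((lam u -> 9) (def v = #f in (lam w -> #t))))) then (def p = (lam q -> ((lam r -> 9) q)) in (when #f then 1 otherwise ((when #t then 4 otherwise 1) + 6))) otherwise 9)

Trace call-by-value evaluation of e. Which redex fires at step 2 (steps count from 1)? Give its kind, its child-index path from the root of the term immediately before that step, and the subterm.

Answer: let at 0.1.1 : (let v = false in (\w.true))

Working:
step 0: (if ((\x.(if (if false then false else false) then true else ((\y.false) x))) (let z = 2 in ((\u.9) (let v = false in (\w.true))))) then (let p = (\q.((\r.9) q)) in (if false then 1 else ((if true then 4 else 1) + 6))) else 9)
step 1: [let@0.1] (if ((\x.(if (if false then false else false) then true else ((\y.false) x))) ((\u.9) (let v = false in (\w.true)))) then (let p = (\q.((\r.9) q)) in (if false then 1 else ((if true then 4 else 1) + 6))) else 9)
step 2: [let@0.1.1] (if ((\x.(if (if false then false else false) then true else ((\y.false) x))) ((\u.9) (\w.true))) then (let p = (\q.((\r.9) q)) in (if false then 1 else ((if true then 4 else 1) + 6))) else 9)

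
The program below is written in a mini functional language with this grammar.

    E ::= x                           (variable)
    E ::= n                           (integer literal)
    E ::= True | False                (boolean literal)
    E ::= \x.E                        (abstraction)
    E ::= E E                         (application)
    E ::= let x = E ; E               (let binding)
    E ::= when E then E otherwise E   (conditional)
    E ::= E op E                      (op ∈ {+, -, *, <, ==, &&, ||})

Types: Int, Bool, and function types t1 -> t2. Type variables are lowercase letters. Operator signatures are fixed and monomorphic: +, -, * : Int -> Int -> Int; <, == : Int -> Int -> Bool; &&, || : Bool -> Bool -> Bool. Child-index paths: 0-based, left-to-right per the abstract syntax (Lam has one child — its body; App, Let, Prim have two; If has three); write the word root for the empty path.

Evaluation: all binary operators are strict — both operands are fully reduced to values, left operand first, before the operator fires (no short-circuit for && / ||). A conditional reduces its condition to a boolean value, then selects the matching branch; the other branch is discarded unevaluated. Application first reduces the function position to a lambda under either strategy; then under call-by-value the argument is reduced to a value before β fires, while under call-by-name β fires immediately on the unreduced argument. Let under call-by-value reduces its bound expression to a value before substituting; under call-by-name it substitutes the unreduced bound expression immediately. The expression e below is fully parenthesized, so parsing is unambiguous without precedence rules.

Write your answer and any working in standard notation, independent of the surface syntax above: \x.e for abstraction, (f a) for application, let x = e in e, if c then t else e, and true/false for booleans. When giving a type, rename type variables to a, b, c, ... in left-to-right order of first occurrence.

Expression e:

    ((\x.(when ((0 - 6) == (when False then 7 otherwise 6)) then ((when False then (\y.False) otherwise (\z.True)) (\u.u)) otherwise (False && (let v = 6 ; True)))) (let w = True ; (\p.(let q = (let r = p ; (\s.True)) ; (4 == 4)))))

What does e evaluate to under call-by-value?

Working:
step 0: ((\x.(if ((0 - 6) == (if false then 7 else 6)) then ((if false then (\y.false) else (\z.true)) (\u.u)) else (false && (let v = 6 in true)))) (let w = true in (\p.(let q = (let r = p in (\s.true)) in (4 == 4)))))
step 1: [let@1] ((\x.(if ((0 - 6) == (if false then 7 else 6)) then ((if false then (\y.false) else (\z.true)) (\u.u)) else (false && (let v = 6 in true)))) (\p.(let q = (let r = p in (\s.true)) in (4 == 4))))
step 2: [beta@root] (if ((0 - 6) == (if false then 7 else 6)) then ((if false then (\y.false) else (\z.true)) (\u.u)) else (false && (let v = 6 in true)))
step 3: [delta@0.0] (if (-6 == (if false then 7 else 6)) then ((if false then (\y.false) else (\z.true)) (\u.u)) else (false && (let v = 6 in true)))
step 4: [if@0.1] (if (-6 == 6) then ((if false then (\y.false) else (\z.true)) (\u.u)) else (false && (let v = 6 in true)))
step 5: [delta@0] (if false then ((if false then (\y.false) else (\z.true)) (\u.u)) else (false && (let v = 6 in true)))
step 6: [if@root] (false && (let v = 6 in true))
step 7: [let@1] (false && true)
step 8: [delta@root] false

Answer: false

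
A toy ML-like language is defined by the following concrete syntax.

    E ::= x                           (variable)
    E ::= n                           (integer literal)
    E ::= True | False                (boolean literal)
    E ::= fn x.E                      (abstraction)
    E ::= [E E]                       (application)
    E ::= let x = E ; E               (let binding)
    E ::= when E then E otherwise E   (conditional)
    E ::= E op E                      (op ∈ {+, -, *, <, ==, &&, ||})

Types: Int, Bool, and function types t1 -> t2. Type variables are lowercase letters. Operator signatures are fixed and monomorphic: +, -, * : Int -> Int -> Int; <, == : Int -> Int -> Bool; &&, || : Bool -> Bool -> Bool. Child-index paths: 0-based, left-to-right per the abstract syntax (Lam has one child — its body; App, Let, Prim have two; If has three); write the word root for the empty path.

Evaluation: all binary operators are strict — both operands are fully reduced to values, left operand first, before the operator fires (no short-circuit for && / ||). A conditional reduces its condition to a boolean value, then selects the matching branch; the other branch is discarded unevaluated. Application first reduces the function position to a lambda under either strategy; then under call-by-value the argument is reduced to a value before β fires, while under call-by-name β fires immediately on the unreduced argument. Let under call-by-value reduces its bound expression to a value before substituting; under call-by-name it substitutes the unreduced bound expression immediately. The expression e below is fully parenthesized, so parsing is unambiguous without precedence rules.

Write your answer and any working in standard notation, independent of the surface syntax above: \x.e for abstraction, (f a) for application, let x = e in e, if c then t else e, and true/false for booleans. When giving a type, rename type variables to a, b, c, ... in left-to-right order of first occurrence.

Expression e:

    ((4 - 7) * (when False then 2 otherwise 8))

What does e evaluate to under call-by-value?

Answer: -24

Trace:
step 0: ((4 - 7) * (if false then 2 else 8))
step 1: [delta@0] (-3 * (if false then 2 else 8))
step 2: [if@1] (-3 * 8)
step 3: [delta@root] -24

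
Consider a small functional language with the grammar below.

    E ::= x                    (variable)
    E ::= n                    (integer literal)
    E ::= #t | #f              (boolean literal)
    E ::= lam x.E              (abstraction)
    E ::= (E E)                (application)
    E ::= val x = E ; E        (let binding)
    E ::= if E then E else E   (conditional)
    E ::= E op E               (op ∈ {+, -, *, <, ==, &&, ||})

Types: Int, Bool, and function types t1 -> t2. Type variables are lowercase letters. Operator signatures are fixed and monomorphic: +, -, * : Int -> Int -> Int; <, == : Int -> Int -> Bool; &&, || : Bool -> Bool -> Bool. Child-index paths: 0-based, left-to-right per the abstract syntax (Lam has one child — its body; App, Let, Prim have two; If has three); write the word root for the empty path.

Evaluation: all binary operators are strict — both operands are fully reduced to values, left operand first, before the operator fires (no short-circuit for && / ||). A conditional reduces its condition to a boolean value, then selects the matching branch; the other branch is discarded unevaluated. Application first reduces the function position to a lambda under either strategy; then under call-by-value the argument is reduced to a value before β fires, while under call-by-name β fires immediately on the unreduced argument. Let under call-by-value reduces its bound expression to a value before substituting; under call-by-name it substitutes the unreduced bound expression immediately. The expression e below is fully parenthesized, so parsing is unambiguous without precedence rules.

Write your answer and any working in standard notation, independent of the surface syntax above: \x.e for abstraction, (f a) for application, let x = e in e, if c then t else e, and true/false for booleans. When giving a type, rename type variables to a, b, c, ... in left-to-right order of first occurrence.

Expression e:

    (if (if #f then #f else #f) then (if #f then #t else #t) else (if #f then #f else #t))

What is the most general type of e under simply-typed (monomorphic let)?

Answer: Bool

Derivation:
  unify Bool ~ Bool
  unify Bool ~ Bool
  unify Bool ~ Bool
  unify Bool ~ Bool
  unify Bool ~ Bool
  unify Bool ~ Bool
  unify Bool ~ Bool
  unify Bool ~ Bool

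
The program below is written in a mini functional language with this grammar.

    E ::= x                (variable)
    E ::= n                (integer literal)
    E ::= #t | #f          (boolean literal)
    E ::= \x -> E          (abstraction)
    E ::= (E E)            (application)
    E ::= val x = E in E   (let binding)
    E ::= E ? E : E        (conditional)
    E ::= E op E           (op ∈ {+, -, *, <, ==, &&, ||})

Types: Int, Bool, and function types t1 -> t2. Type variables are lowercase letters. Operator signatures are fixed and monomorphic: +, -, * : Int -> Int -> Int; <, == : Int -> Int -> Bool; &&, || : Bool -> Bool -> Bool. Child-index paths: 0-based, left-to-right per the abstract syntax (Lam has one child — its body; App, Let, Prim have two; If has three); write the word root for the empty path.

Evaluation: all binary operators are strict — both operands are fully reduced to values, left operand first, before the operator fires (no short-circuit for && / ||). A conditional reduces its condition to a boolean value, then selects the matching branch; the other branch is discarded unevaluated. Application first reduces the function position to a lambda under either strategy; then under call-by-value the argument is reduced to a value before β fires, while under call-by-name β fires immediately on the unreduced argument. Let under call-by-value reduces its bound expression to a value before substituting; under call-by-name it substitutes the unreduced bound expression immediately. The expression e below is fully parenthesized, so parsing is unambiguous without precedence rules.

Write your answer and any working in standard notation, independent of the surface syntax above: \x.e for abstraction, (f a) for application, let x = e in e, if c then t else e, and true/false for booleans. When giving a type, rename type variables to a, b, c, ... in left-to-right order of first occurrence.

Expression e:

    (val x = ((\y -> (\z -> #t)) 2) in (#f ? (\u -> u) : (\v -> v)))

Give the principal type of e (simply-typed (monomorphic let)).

Trace:
\z._ : b -> Bool
\y._ : a -> b -> Bool
  unify a -> b -> Bool ~ Int -> c
  unify a ~ Int
  unify b -> Bool ~ c
_ _ : b -> Bool
let x : b -> Bool
  unify Bool ~ Bool
u : d
\u._ : d -> d
v : e
\v._ : e -> e
  unify d -> d ~ e -> e
  unify d ~ e
  unify e ~ e

Answer: a -> a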